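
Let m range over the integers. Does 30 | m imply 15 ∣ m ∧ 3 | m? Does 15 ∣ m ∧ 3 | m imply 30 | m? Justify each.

[⇒] If 30 ∣ m, write m = 30q. Since 30 = 2·15, m = 15·(2q), so 15 ∣ m; and since 30 = 10·3, m = 3·(10q), so 3 ∣ m.

[⇐] This fails: take m = 15. Both 15 ∣ 15 and 3 ∣ 15, yet 15 is not a multiple of 30 (since 15 = 0·30 + 15), so 30 ∤ 15.

Only the forward direction holds.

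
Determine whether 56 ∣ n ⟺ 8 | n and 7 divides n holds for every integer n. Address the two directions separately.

(⇒) If 56 ∣ n, write n = 56q. Since 56 = 7·8, n = 8·(7q), so 8 ∣ n; and since 56 = 8·7, n = 7·(8q), so 7 ∣ n.

(⇐) Suppose 8 ∣ n and 7 ∣ n. Any common multiple of 8 and 7 is a multiple of their lcm; here gcd(8, 7) = 1, so lcm(8, 7) = 8·7 = 56, so 56 ∣ n.

Both implications hold.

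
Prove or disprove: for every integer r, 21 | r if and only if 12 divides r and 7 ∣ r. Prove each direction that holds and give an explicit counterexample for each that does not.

(⟹) This fails: take r = 21. Certainly 21 ∣ 21, but 12 ∤ 21.

(⟸) Suppose 12 ∣ r and 7 ∣ r. Any common multiple of 12 and 7 is a multiple of their lcm; here gcd(12, 7) = 1, so lcm(12, 7) = 12·7 = 84, so 84 ∣ r. Since 21 ∣ 84, it follows that 21 ∣ r.

(⇒) fails; (⇐) holds.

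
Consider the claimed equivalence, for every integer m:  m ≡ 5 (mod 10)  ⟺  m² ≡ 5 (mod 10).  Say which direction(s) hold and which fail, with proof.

[⇒] Suppose m ≡ 5 (mod 10). Write m = 10j + 5. Then (10j + 5)² = 100j² + 100j + 25 = 10(10j² + 10j + 2) + 5, so m² ≡ 5 (mod 10).

[⇐] Conversely, suppose m² ≡ 5 (mod 10). The only residue r in {0, …, 9} with r² ≡ 5 (mod 10) is r = 5, so m ≡ 5 (mod 10).

Both implications hold.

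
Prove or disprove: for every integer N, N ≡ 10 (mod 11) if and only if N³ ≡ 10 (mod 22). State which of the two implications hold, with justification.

(⇒) This fails: take N = 21. Then 21 ≡ 10 (mod 11), but 21³ = 9261 ≡ 21 (mod 22), not 10.

(⇐) Conversely, the residues r modulo 22 with r³ ≡ 10 (mod 22) are exactly {10}, and each is ≡ 10 (mod 11).

Not equivalent: only (⇐) holds.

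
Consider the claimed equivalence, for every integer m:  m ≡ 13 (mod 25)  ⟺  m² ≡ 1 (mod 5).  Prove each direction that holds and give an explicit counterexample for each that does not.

(→) This fails: take m = 13. Then 13 ≡ 13 (mod 25), but 13² = 169 ≡ 4 (mod 5), not 1.

(←) This fails: take m = 1. Then 1² = 1 ≡ 1 (mod 5), yet 1 ≡ 1 (mod 25), not 13.

Neither implication holds.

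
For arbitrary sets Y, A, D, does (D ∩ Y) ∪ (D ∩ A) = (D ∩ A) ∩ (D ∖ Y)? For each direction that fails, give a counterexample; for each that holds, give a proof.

(⊆) fails; (⊇) holds.

(⊆) This inclusion fails. Take Y = {1}, A = ∅, D = {1}; then 1 ∈ (D ∩ Y) ∪ (D ∩ A) but 1 ∉ (D ∩ A) ∩ (D ∖ Y).

(⊇) Let x ∈ (D ∩ A) ∩ (D ∖ Y). Then x ∈ A ∩ D and x ∉ Y, from which x ∈ (D ∩ Y) ∪ (D ∩ A).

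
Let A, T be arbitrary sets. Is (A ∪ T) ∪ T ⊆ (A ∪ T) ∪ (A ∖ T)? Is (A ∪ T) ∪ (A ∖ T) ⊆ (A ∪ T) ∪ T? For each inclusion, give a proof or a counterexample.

Both inclusions hold; the sets are equal.

(⟹) Let x ∈ (A ∪ T) ∪ T. Then either x ∈ A and x ∉ T; or x ∈ T and x ∉ A; or x ∈ A ∩ T. In each case x ∈ (A ∪ T) ∪ (A ∖ T), so (A ∪ T) ∪ T ⊆ (A ∪ T) ∪ (A ∖ T).

(⟸) Let x ∈ (A ∪ T) ∪ (A ∖ T). Then either x ∈ A and x ∉ T; or x ∈ T and x ∉ A; or x ∈ A ∩ T. In each case x ∈ (A ∪ T) ∪ T, so (A ∪ T) ∪ (A ∖ T) ⊆ (A ∪ T) ∪ T.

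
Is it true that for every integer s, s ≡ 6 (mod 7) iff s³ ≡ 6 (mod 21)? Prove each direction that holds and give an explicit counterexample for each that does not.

(⇒) This fails: take s = 13. Then 13 ≡ 6 (mod 7), but 13³ = 2197 ≡ 13 (mod 21), not 6.

(⇐) This fails: take s = 3. Then 3³ = 27 ≡ 6 (mod 21), yet 3 ≡ 3 (mod 7), not 6.

(⇒) fails and (⇐) fails.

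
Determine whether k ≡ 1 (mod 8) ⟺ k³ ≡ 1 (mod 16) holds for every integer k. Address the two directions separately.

[⇒] This fails: take k = 9. Then 9 ≡ 1 (mod 8), but 9³ = 729 ≡ 9 (mod 16), not 1.

[⇐] Conversely, the residues r modulo 16 with r³ ≡ 1 (mod 16) are exactly {1}, and each is ≡ 1 (mod 8).

Only the converse holds.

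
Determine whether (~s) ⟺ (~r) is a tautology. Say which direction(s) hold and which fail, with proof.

(⇒) This fails. Under r = T, s = F, the left side is true but the right side is false.

(⇐) This fails. Under r = F, s = T, the left side is false but the right side is true.

Neither implication holds.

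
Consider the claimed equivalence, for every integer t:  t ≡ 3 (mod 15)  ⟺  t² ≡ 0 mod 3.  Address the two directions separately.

(⇒) Suppose t ≡ 3 (mod 15). Then t² ≡ 3² = 9 (mod 15), and since 3 ∣ 15, also t² ≡ 0 (mod 3).

(⇐) This fails: take t = 0. Then 0² = 0 ≡ 0 (mod 3), yet 0 ≡ 0 (mod 15), not 3.

Only the forward direction holds.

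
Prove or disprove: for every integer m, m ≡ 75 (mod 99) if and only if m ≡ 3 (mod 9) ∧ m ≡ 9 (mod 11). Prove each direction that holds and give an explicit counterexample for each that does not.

Both implications hold.

(→) Suppose m ≡ 75 (mod 99); write m = 99j + 75. Since 9 ∣ 99, reducing mod 9 gives m ≡ 75 ≡ 3 (mod 9); since 11 ∣ 99, reducing mod 11 gives m ≡ 75 ≡ 9 (mod 11).

(←) Conversely, if m ≡ 3 (mod 9) and m ≡ 9 (mod 11), then by the Chinese remainder theorem m ≡ 75 (mod 99). This is exactly m ≡ 75 (mod 99).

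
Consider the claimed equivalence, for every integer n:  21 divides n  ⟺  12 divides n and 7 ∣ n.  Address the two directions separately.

Converse. Suppose 12 ∣ n and 7 ∣ n. Any common multiple of 12 and 7 is a multiple of their lcm; here gcd(12, 7) = 1, so lcm(12, 7) = 12·7 = 84, so 84 ∣ n. Since 21 ∣ 84, it follows that 21 ∣ n.

Forward direction. This fails: take n = 21. Certainly 21 ∣ 21, but 12 ∤ 21.

The forward direction fails; the converse holds.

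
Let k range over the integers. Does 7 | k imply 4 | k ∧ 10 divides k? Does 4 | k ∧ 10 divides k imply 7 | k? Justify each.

Both directions fail.

Forward direction. This fails: take k = 7. Certainly 7 ∣ 7, but 4 ∤ 7.

Converse. This fails: take k = 20. Both 4 ∣ 20 and 10 ∣ 20, yet 20 is not a multiple of 7 (since 20 = 2·7 + 6), so 7 ∤ 20.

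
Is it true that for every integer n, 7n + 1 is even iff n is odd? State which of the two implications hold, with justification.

The biconditional holds.

(⟸) Suppose n is odd; write n = 2j + 1. Then 7n + 1 = 7·(2j + 1) + 1 = 2·7j + 8, which is even.

(⟹) Suppose 7n + 1 is even. Since 7 is odd, 7n and n have the same parity, so 7n + 1 ≡ n + 1 (mod 2). As 1 is odd, 7n + 1 is even exactly when n is odd. Thus n is odd.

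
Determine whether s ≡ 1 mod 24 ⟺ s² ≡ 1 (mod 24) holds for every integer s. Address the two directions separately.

(⟹) Suppose s ≡ 1 mod 24. Write s = 24j + 1. Then (24j + 1)² = 576j² + 48j + 1 = 24(24j² + 2j) + 1, so s² ≡ 1 (mod 24).

(⟸) This fails: take s = 5. Then 5² = 25 ≡ 1 (mod 24), yet 5 ≡ 5 (mod 24), not 1.

Not equivalent: only (⇒) holds.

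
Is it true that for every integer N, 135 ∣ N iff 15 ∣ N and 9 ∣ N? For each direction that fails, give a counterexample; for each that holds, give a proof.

(⟹) If 135 ∣ N, write N = 135q. Since 135 = 9·15, N = 15·(9q), so 15 ∣ N; and since 135 = 15·9, N = 9·(15q), so 9 ∣ N.

(⟸) This fails: take N = 45. Both 15 ∣ 45 and 9 ∣ 45, yet 45 is not a multiple of 135 (since 45 = 0·135 + 45), so 135 ∤ 45.

The forward direction holds; the converse fails.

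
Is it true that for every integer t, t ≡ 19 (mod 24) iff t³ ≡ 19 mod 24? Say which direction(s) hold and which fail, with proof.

Both implications hold.

(→) Suppose t ≡ 19 (mod 24). Write t = 24j + 19. Then (24j + 19)³ = 13824j³ + 32832j² + 25992j + 6859 = 24(576j³ + 1368j² + 1083j + 285) + 19, so t³ ≡ 19 (mod 24).

(←) Conversely, suppose t³ ≡ 19 (mod 24). The only residue r in {0, …, 23} with r³ ≡ 19 (mod 24) is r = 19, so t ≡ 19 (mod 24).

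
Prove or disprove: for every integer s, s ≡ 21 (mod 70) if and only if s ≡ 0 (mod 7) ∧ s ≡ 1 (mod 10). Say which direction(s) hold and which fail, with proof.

The biconditional holds.

(⇒) Suppose s ≡ 21 (mod 70); write s = 70j + 21. Since 7 ∣ 70, reducing mod 7 gives s ≡ 21 ≡ 0 (mod 7); since 10 ∣ 70, reducing mod 10 gives s ≡ 21 ≡ 1 (mod 10).

(⇐) Conversely, if s ≡ 0 (mod 7) and s ≡ 1 (mod 10), then by the Chinese remainder theorem s ≡ 21 (mod 70). This is exactly s ≡ 21 (mod 70).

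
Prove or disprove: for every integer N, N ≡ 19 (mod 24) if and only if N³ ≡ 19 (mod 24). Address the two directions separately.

Both directions hold; the statement is true.

(⟹) Suppose N ≡ 19 (mod 24). Write N = 24j + 19. Then (24j + 19)³ = 13824j³ + 32832j² + 25992j + 6859 = 24(576j³ + 1368j² + 1083j + 285) + 19, so N³ ≡ 19 (mod 24).

(⟸) Conversely, suppose N³ ≡ 19 (mod 24). The only residue r in {0, …, 23} with r³ ≡ 19 (mod 24) is r = 19, so N ≡ 19 (mod 24).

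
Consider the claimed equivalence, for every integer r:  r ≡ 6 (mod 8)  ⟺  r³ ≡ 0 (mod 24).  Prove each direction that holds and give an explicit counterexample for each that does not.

(⟹) This fails: take r = 14. Then 14 ≡ 6 (mod 8), but 14³ = 2744 ≡ 8 (mod 24), not 0.

(⟸) This fails: take r = 0. Then 0³ = 0 ≡ 0 (mod 24), yet 0 ≡ 0 (mod 8), not 6.

Neither direction holds.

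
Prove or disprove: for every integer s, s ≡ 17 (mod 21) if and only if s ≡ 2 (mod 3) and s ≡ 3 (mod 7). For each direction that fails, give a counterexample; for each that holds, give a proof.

Both implications hold.

[⇒] Suppose s ≡ 17 (mod 21); write s = 21j + 17. Since 3 ∣ 21, reducing mod 3 gives s ≡ 17 ≡ 2 (mod 3); since 7 ∣ 21, reducing mod 7 gives s ≡ 17 ≡ 3 (mod 7).

[⇐] Conversely, if s ≡ 2 (mod 3) and s ≡ 3 (mod 7), then by the Chinese remainder theorem s ≡ 17 (mod 21). This is exactly s ≡ 17 (mod 21).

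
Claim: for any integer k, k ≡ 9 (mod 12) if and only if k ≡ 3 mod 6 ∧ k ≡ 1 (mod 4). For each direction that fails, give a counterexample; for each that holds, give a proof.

(⟹) Suppose k ≡ 9 (mod 12); write k = 12j + 9. Since 6 ∣ 12, reducing mod 6 gives k ≡ 9 ≡ 3 (mod 6); since 4 ∣ 12, reducing mod 4 gives k ≡ 9 ≡ 1 (mod 4).

(⟸) Conversely, if k ≡ 3 (mod 6) and k ≡ 1 (mod 4), then by the Chinese remainder theorem k ≡ 9 (mod 12). This is exactly k ≡ 9 (mod 12).

Both implications hold.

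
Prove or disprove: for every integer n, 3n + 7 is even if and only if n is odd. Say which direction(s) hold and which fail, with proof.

[⇒] Suppose 3n + 7 is even. Since 3 is odd, 3n and n have the same parity, so 3n + 7 ≡ n + 7 (mod 2). As 7 is odd, 3n + 7 is even exactly when n is odd. Thus n is odd.

[⇐] Conversely, suppose n is odd; write n = 2j + 1. Then 3n + 7 = 3·(2j + 1) + 7 = 2·3j + 10, which is even.

The biconditional holds.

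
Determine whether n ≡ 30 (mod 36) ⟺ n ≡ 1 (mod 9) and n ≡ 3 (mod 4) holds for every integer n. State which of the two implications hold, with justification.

Neither implication holds.

[⇒] This fails: n = 30 gives 30 ≡ 30 (mod 36) but 30 ≡ 3 (mod 9), so the conjunction on the right does not hold.

[⇐] This fails: n = 19 satisfies both congruences on the right (19 ≡ 1 mod 9 and 19 ≡ 3 mod 4) yet 19 ≡ 19 (mod 36), not 30.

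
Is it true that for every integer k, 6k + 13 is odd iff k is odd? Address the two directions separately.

Only the reverse direction holds.

(⟸) Suppose k is odd. Since 6 is even, 6k is even for every k, so 6k + 13 has the same parity as 13, which is odd. Hence 6k + 13 is odd.

(⟹) This fails: take k = 0. Then 6k + 13 = 13, which is odd, yet k = 0 is even, not odd.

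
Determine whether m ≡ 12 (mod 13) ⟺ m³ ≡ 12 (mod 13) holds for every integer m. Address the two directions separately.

(⟸) This fails: take m = 4. Then 4³ = 64 ≡ 12 (mod 13), yet 4 ≡ 4 (mod 13), not 12.

(⟹) Suppose m ≡ 12 (mod 13). Write m = 13j + 12. Then (13j + 12)³ = 2197j³ + 6084j² + 5616j + 1728 = 13(169j³ + 468j² + 432j + 132) + 12, so m³ ≡ 12 (mod 13).

Not equivalent: only (⇒) holds.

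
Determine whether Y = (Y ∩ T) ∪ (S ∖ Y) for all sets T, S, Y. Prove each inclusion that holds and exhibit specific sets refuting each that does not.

(⊆) fails and (⊇) fails.

(⊆) This inclusion fails. Take T = ∅, S = ∅, Y = {1}; then 1 ∈ Y but 1 ∉ (Y ∩ T) ∪ (S ∖ Y).

(⊇) This inclusion fails. Take T = ∅, S = {1}, Y = ∅; then 1 ∈ (Y ∩ T) ∪ (S ∖ Y) but 1 ∉ Y.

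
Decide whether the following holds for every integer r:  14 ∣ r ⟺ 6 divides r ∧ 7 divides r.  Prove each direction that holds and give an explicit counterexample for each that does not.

Not equivalent: only (⇐) holds.

(→) This fails: take r = 14. Certainly 14 ∣ 14, but 6 ∤ 14.

(←) Suppose 6 ∣ r and 7 ∣ r. Any common multiple of 6 and 7 is a multiple of their lcm; here gcd(6, 7) = 1, so lcm(6, 7) = 6·7 = 42, so 42 ∣ r. Since 14 ∣ 42, it follows that 14 ∣ r.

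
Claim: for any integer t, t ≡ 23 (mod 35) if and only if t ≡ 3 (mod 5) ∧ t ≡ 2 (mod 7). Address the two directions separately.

Both implications hold.

[⇐] If t ≡ 3 (mod 5) and t ≡ 2 (mod 7), then by the Chinese remainder theorem t ≡ 23 (mod 35). This is exactly t ≡ 23 (mod 35).

[⇒] Suppose t ≡ 23 (mod 35); write t = 35j + 23. Since 5 ∣ 35, reducing mod 5 gives t ≡ 23 ≡ 3 (mod 5); since 7 ∣ 35, reducing mod 7 gives t ≡ 23 ≡ 2 (mod 7).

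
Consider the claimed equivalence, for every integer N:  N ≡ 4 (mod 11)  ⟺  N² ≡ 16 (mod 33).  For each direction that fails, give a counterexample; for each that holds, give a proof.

Forward direction. This fails: take N = 15. Then 15 ≡ 4 (mod 11), but 15² = 225 ≡ 27 (mod 33), not 16.

Converse. This fails: take N = 7. Then 7² = 49 ≡ 16 (mod 33), yet 7 ≡ 7 (mod 11), not 4.

Both directions fail.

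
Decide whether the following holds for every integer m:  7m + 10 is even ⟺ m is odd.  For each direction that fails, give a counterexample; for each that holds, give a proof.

[⇒] This fails: m = 4 gives 7m + 10 = 38, which is even, but 4 is even, not odd.

[⇐] This also fails: m = 1 is odd, but 7m + 10 = 17 is odd, not even.

Neither implication holds.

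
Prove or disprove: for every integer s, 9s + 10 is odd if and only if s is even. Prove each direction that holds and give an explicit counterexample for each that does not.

Both directions fail.

Forward direction. This fails: s = 3 gives 9s + 10 = 37, which is odd, but 3 is odd, not even.

Converse. This also fails: s = 2 is even, but 9s + 10 = 28 is even, not odd.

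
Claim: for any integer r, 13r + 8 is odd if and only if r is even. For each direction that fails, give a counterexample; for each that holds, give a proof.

Both directions fail.

(⇒) This fails: r = 5 gives 13r + 8 = 73, which is odd, but 5 is odd, not even.

(⇐) This also fails: r = 6 is even, but 13r + 8 = 86 is even, not odd.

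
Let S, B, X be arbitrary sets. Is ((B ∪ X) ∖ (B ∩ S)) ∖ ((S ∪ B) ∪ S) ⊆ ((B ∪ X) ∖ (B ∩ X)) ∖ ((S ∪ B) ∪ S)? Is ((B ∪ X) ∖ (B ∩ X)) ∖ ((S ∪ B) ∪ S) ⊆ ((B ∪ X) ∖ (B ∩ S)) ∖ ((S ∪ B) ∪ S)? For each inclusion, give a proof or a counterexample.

Both inclusions hold.

Forward inclusion. Let x ∈ ((B ∪ X) ∖ (B ∩ S)) ∖ ((S ∪ B) ∪ S). Then x ∈ X and x ∉ S, B, from which x ∈ ((B ∪ X) ∖ (B ∩ X)) ∖ ((S ∪ B) ∪ S).

Reverse inclusion. Let x ∈ ((B ∪ X) ∖ (B ∩ X)) ∖ ((S ∪ B) ∪ S). Then x ∈ X and x ∉ S, B, from which x ∈ ((B ∪ X) ∖ (B ∩ S)) ∖ ((S ∪ B) ∪ S).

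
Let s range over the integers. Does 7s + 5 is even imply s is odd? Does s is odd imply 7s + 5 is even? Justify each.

Both implications hold.

(⇐) Suppose s is odd; write s = 2j + 1. Then 7s + 5 = 7·(2j + 1) + 5 = 2·7j + 12, which is even.

(⇒) Suppose 7s + 5 is even. Since 7 is odd, 7s and s have the same parity, so 7s + 5 ≡ s + 5 (mod 2). As 5 is odd, 7s + 5 is even exactly when s is odd. Thus s is odd.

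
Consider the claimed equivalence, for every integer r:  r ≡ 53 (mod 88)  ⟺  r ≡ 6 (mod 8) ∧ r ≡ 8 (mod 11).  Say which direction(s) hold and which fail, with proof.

(⇒) fails and (⇐) fails.

(⇒) This fails: r = 53 gives 53 ≡ 53 (mod 88) but 53 ≡ 5 (mod 8), so the conjunction on the right does not hold.

(⇐) This fails: r = 30 satisfies both congruences on the right (30 ≡ 6 mod 8 and 30 ≡ 8 mod 11) yet 30 ≡ 30 (mod 88), not 53.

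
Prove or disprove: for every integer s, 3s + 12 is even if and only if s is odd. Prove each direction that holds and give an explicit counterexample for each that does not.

(⇒) fails and (⇐) fails.

[⇒] This fails: s = 2 gives 3s + 12 = 18, which is even, but 2 is even, not odd.

[⇐] This also fails: s = 5 is odd, but 3s + 12 = 27 is odd, not even.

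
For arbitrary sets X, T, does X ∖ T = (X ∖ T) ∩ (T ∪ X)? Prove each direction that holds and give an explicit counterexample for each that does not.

(⊆) Let x ∈ X ∖ T. Then x ∈ X and x ∉ T, from which x ∈ (X ∖ T) ∩ (T ∪ X).

(⊇) Let x ∈ (X ∖ T) ∩ (T ∪ X). Then x ∈ X and x ∉ T, from which x ∈ X ∖ T.

Both inclusions hold.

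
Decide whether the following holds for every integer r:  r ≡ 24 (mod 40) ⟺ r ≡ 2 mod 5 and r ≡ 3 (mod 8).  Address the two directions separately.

Both directions fail.

(⇒) This fails: r = 24 gives 24 ≡ 24 (mod 40) but 24 ≡ 4 (mod 5), so the conjunction on the right does not hold.

(⇐) This fails: r = 27 satisfies both congruences on the right (27 ≡ 2 mod 5 and 27 ≡ 3 mod 8) yet 27 ≡ 27 (mod 40), not 24.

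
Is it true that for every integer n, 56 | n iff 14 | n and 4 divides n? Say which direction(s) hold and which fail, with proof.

(⇒) holds; (⇐) fails.

(⇒) If 56 ∣ n, write n = 56q. Since 56 = 4·14, n = 14·(4q), so 14 ∣ n; and since 56 = 14·4, n = 4·(14q), so 4 ∣ n.

(⇐) This fails: take n = 28. Both 14 ∣ 28 and 4 ∣ 28, yet 28 is not a multiple of 56 (since 28 = 0·56 + 28), so 56 ∤ 28.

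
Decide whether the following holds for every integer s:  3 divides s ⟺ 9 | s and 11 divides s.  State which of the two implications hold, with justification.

[⇒] This fails: take s = 3. Certainly 3 ∣ 3, but 9 ∤ 3.

[⇐] Suppose 9 ∣ s and 11 ∣ s. Any common multiple of 9 and 11 is a multiple of their lcm; here gcd(9, 11) = 1, so lcm(9, 11) = 9·11 = 99, so 99 ∣ s. Since 3 ∣ 99, it follows that 3 ∣ s.

The forward direction fails; the converse holds.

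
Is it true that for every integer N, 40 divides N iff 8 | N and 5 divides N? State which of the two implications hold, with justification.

Forward direction. If 40 ∣ N, write N = 40q. Since 40 = 5·8, N = 8·(5q), so 8 ∣ N; and since 40 = 8·5, N = 5·(8q), so 5 ∣ N.

Converse. Suppose 8 ∣ N and 5 ∣ N. Any common multiple of 8 and 5 is a multiple of their lcm; here gcd(8, 5) = 1, so lcm(8, 5) = 8·5 = 40, so 40 ∣ N.

Both directions hold; the statement is true.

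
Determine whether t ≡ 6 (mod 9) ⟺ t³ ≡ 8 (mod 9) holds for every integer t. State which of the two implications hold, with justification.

Neither implication holds.

(⟹) This fails: take t = 6. Then 6 ≡ 6 (mod 9), but 6³ = 216 ≡ 0 (mod 9), not 8.

(⟸) This fails: take t = 2. Then 2³ = 8 ≡ 8 (mod 9), yet 2 ≡ 2 (mod 9), not 6.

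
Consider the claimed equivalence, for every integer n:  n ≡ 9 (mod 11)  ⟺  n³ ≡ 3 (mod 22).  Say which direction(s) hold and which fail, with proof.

The forward direction fails; the converse holds.

(⟹) This fails: take n = 20. Then 20 ≡ 9 (mod 11), but 20³ = 8000 ≡ 14 (mod 22), not 3.

(⟸) Conversely, the residues r modulo 22 with r³ ≡ 3 (mod 22) are exactly {9}, and each is ≡ 9 (mod 11).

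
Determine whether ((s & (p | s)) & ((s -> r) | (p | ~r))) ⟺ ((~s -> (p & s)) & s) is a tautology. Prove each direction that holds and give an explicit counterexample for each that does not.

[⇒] Assume the antecedent. If p is true, the antecedent forces (p = T, r = F, s = T) or (p = T, r = T, s = T), and (~s -> (p & s)) & s holds there. If p is false, the antecedent forces (p = F, r = F, s = T) or (p = F, r = T, s = T), and (~s -> (p & s)) & s holds there. Either way (~s -> (p & s)) & s holds.

[⇐] Assume the antecedent. If p is true, the antecedent forces (p = T, r = F, s = T) or (p = T, r = T, s = T), and the consequent holds there. If p is false, the antecedent forces (p = F, r = F, s = T) or (p = F, r = T, s = T), and the consequent holds there. Either way the consequent holds.

Both implications hold.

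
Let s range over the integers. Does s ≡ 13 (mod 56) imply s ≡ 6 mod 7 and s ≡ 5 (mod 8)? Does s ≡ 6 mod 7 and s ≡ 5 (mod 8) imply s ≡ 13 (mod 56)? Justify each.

The biconditional holds.

Forward direction. Suppose s ≡ 13 (mod 56); write s = 56j + 13. Since 7 ∣ 56, reducing mod 7 gives s ≡ 13 ≡ 6 (mod 7); since 8 ∣ 56, reducing mod 8 gives s ≡ 13 ≡ 5 (mod 8).

Converse. If s ≡ 6 (mod 7) and s ≡ 5 (mod 8), then by the Chinese remainder theorem s ≡ 13 (mod 56). This is exactly s ≡ 13 (mod 56).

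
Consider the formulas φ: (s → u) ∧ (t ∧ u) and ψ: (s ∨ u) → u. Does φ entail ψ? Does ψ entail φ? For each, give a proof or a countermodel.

(⇒) holds; (⇐) fails.

(⇒) Assume the antecedent. If s is true, the antecedent forces (s = T, u = T, t = T), and (s ∨ u) → u holds there. If s is false, (s ∨ u) → u reduces to true regardless of the other variables. Either way (s ∨ u) → u holds.

(⇐) This fails. Under s = F, u = F, t = F, the left side is false but the right side is true.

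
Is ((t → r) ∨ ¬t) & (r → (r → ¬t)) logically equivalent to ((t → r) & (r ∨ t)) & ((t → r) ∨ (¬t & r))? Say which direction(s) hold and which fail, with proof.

(→) This fails. Under t = F, r = F, the left side is true but the right side is false.

(←) This fails. Under t = T, r = T, the left side is false but the right side is true.

(⇒) fails and (⇐) fails.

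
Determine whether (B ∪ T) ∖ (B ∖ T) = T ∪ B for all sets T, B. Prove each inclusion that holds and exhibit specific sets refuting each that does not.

Forward inclusion. Let x ∈ (B ∪ T) ∖ (B ∖ T). Then either x ∈ T and x ∉ B; or x ∈ T ∩ B. In each case x ∈ T ∪ B, so (B ∪ T) ∖ (B ∖ T) ⊆ T ∪ B.

Reverse inclusion. This inclusion fails. Take T = ∅, B = {1}; then 1 ∈ T ∪ B but 1 ∉ (B ∪ T) ∖ (B ∖ T).

(⊆) holds; (⊇) fails.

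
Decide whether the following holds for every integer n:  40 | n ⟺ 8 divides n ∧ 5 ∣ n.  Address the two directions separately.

Forward direction. If 40 ∣ n, write n = 40q. Since 40 = 5·8, n = 8·(5q), so 8 ∣ n; and since 40 = 8·5, n = 5·(8q), so 5 ∣ n.

Converse. Suppose 8 ∣ n and 5 ∣ n. Any common multiple of 8 and 5 is a multiple of their lcm; here gcd(8, 5) = 1, so lcm(8, 5) = 8·5 = 40, so 40 ∣ n.

The biconditional holds.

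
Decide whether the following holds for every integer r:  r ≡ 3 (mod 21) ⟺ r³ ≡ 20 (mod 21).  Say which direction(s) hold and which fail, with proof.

Neither direction holds.

(⟹) This fails: take r = 3. Then 3 ≡ 3 (mod 21), but 3³ = 27 ≡ 6 (mod 21), not 20.

(⟸) This fails: take r = 5. Then 5³ = 125 ≡ 20 (mod 21), yet 5 ≡ 5 (mod 21), not 3.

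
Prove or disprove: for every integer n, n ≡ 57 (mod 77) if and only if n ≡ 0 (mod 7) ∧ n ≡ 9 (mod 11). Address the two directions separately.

Neither implication holds.

[⇒] This fails: n = 57 gives 57 ≡ 57 (mod 77) but 57 ≡ 1 (mod 7), so the conjunction on the right does not hold.

[⇐] This fails: n = 42 satisfies both congruences on the right (42 ≡ 0 mod 7 and 42 ≡ 9 mod 11) yet 42 ≡ 42 (mod 77), not 57.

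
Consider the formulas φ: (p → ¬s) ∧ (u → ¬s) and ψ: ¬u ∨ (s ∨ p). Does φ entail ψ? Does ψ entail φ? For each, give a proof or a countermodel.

Forward direction. This fails. Under s = F, u = T, p = F, the left side is true but the right side is false.

Converse. This fails. Under s = T, u = T, p = F, the left side is false but the right side is true.

Both directions fail.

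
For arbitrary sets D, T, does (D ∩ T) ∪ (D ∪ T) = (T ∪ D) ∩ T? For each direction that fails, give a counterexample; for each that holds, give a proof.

(⊆) fails; (⊇) holds.

(⊆) This inclusion fails. Take D = {1}, T = ∅; then 1 ∈ (D ∩ T) ∪ (D ∪ T) but 1 ∉ (T ∪ D) ∩ T.

(⊇) Let x ∈ (T ∪ D) ∩ T. Then either x ∈ T and x ∉ D; or x ∈ D ∩ T. In each case x ∈ (D ∩ T) ∪ (D ∪ T), so (T ∪ D) ∩ T ⊆ (D ∩ T) ∪ (D ∪ T).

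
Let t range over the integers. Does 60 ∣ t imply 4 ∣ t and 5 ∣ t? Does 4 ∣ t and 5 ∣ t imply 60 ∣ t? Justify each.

Not equivalent: only (⇒) holds.

(⟹) If 60 ∣ t, write t = 60q. Since 60 = 15·4, t = 4·(15q), so 4 ∣ t; and since 60 = 12·5, t = 5·(12q), so 5 ∣ t.

(⟸) This fails: take t = 20. Both 4 ∣ 20 and 5 ∣ 20, yet 20 is not a multiple of 60 (since 20 = 0·60 + 20), so 60 ∤ 20.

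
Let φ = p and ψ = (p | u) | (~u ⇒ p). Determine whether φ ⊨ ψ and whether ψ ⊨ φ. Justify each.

Not equivalent: only (⇒) holds.

(⇒) Assume the antecedent. If u is true, (p | u) | (~u ⇒ p) reduces to true regardless of the other variables. If u is false, the antecedent forces (u = F, p = T), and (p | u) | (~u ⇒ p) holds there. Either way (p | u) | (~u ⇒ p) holds.

(⇐) This fails. Under u = T, p = F, the left side is false but the right side is true.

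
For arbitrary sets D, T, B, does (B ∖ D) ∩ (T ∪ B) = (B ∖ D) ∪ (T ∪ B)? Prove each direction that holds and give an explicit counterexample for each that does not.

(⊆) holds; (⊇) fails.

(⊇) This inclusion fails. Take D = ∅, T = {1}, B = ∅; then 1 ∈ (B ∖ D) ∪ (T ∪ B) but 1 ∉ (B ∖ D) ∩ (T ∪ B).

(⊆) Let x ∈ (B ∖ D) ∩ (T ∪ B). Then either x ∈ B and x ∉ D, T; or x ∈ T ∩ B and x ∉ D. In each case x ∈ (B ∖ D) ∪ (T ∪ B), so (B ∖ D) ∩ (T ∪ B) ⊆ (B ∖ D) ∪ (T ∪ B).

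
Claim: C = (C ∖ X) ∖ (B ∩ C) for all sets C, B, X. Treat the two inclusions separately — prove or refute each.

(⟹) This inclusion fails. Take C = {1}, B = {1}, X = ∅; then 1 ∈ C but 1 ∉ (C ∖ X) ∖ (B ∩ C).

(⟸) Let x ∈ (C ∖ X) ∖ (B ∩ C). Then x ∈ C and x ∉ B, X, from which x ∈ C.

(⊆) fails; (⊇) holds.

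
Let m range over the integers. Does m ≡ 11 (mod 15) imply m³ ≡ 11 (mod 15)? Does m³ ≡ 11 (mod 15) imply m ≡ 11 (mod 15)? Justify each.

(→) Suppose m ≡ 11 (mod 15). Write m = 15j + 11. Then (15j + 11)³ = 3375j³ + 7425j² + 5445j + 1331 = 15(225j³ + 495j² + 363j + 88) + 11, so m³ ≡ 11 (mod 15).

(←) Conversely, suppose m³ ≡ 11 (mod 15). The only residue r in {0, …, 14} with r³ ≡ 11 (mod 15) is r = 11, so m ≡ 11 (mod 15).

The biconditional holds.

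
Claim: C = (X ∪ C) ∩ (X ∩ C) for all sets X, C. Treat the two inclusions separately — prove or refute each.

(⊆) fails; (⊇) holds.

(⟸) Let x ∈ (X ∪ C) ∩ (X ∩ C). Then x ∈ X ∩ C, from which x ∈ C.

(⟹) This inclusion fails. Take X = ∅, C = {1}; then 1 ∈ C but 1 ∉ (X ∪ C) ∩ (X ∩ C).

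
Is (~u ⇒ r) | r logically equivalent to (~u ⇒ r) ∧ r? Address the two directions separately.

Only the converse holds.

(→) This fails. Under u = T, r = F, the left side is true but the right side is false.

(←) Assume the antecedent. If u is true, (~u ⇒ r) | r reduces to true regardless of the other variables. If u is false, the antecedent forces (u = F, r = T), and (~u ⇒ r) | r holds there. Either way (~u ⇒ r) | r holds.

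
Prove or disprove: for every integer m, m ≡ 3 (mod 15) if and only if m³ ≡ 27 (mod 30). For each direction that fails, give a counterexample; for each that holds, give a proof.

Only the reverse direction holds.

(⇐) The residues r modulo 30 with r³ ≡ 27 (mod 30) are exactly {3}, and each is ≡ 3 (mod 15).

(⇒) This fails: take m = 18. Then 18 ≡ 3 (mod 15), but 18³ = 5832 ≡ 12 (mod 30), not 27.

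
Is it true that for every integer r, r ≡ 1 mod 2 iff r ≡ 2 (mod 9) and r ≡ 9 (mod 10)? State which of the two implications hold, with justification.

Not equivalent: only (⇐) holds.

[⇒] This fails: r = 1 gives 1 ≡ 1 (mod 2) but 1 ≡ 1 (mod 9), so the conjunction on the right does not hold.

[⇐] Conversely, if r ≡ 2 (mod 9) and r ≡ 9 (mod 10), then by the Chinese remainder theorem r ≡ 29 (mod 90). Since 29 ≡ 1 (mod 2) and 2 ∣ 90, we get r ≡ 1 (mod 2).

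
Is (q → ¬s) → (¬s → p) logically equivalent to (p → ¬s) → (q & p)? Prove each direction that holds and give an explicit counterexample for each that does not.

Not equivalent: only (⇐) holds.

[⇒] This fails. Under q = F, p = T, s = F, the left side is true but the right side is false.

[⇐] Assume the antecedent. If q is true, the antecedent forces (q = T, p = T, s = F) or (q = T, p = T, s = T), and (q → ¬s) → (¬s → p) holds there. If q is false, the antecedent forces (q = F, p = T, s = T), and (q → ¬s) → (¬s → p) holds there. Either way (q → ¬s) → (¬s → p) holds.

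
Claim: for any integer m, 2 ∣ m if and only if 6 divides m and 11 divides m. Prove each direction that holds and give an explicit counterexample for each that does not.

Only the reverse direction holds.

[⇒] This fails: take m = 2. Certainly 2 ∣ 2, but 6 ∤ 2.

[⇐] Suppose 6 ∣ m and 11 ∣ m. Any common multiple of 6 and 11 is a multiple of their lcm; here gcd(6, 11) = 1, so lcm(6, 11) = 6·11 = 66, so 66 ∣ m. Since 2 ∣ 66, it follows that 2 ∣ m.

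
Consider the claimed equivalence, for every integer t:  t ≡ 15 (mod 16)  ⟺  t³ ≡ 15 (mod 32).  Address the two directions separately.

(⟹) This fails: take t = 31. Then 31 ≡ 15 (mod 16), but 31³ = 29791 ≡ 31 (mod 32), not 15.

(⟸) Conversely, the residues r modulo 32 with r³ ≡ 15 (mod 32) are exactly {15}, and each is ≡ 15 (mod 16).

Only the converse holds.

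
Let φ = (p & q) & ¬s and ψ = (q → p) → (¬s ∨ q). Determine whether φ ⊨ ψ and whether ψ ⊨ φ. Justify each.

(→) Assume the antecedent. If q is true, (q → p) → (¬s ∨ q) reduces to true regardless of the other variables. If q is false, the antecedent cannot hold. Either way (q → p) → (¬s ∨ q) holds.

(←) This fails. Under q = F, s = F, p = F, the left side is false but the right side is true.

Only the forward implication holds.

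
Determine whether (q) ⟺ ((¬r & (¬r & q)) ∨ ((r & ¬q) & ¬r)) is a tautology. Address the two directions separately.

Converse. Assume the antecedent. If r is true, the antecedent cannot hold. If r is false, the antecedent forces (r = F, q = T), and q holds there. Either way q holds.

Forward direction. This fails. Under r = T, q = T, the left side is true but the right side is false.

The forward direction fails; the converse holds.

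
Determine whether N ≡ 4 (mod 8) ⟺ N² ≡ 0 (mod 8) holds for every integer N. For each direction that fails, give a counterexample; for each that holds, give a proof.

(⇒) holds; (⇐) fails.

(⇒) Suppose N ≡ 4 (mod 8). Write N = 8j + 4. Then (8j + 4)² = 64j² + 64j + 16 = 8(8j² + 8j + 2) + 0, so N² ≡ 0 (mod 8).

(⇐) This fails: take N = 0. Then 0² = 0 ≡ 0 (mod 8), yet 0 ≡ 0 (mod 8), not 4.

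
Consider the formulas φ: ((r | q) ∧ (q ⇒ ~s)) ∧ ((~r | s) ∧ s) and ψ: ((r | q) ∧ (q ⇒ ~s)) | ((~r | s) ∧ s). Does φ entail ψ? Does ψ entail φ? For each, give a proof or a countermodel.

[⇒] Assume the antecedent. If q is true, the antecedent cannot hold. If q is false, the antecedent forces (q = F, s = T, r = T), and the consequent holds there. Either way the consequent holds.

[⇐] This fails. Under q = T, s = F, r = F, the left side is false but the right side is true.

(⇒) holds; (⇐) fails.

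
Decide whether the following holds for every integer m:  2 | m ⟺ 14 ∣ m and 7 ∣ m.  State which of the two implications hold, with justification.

Only the converse holds.

(⇒) This fails: take m = 2. Certainly 2 ∣ 2, but 14 ∤ 2.

(⇐) Suppose 14 ∣ m and 7 ∣ m. Any common multiple of 14 and 7 is a multiple of their lcm; here lcm(14, 7) = 14·7/gcd(14, 7) = 98/7 = 14, so 14 ∣ m. Since 2 ∣ 14, it follows that 2 ∣ m.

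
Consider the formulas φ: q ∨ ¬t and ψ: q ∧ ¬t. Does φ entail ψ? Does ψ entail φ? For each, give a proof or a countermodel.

(⇒) This fails. Under t = F, q = F, the left side is true but the right side is false.

(⇐) Assume the antecedent. If t is true, the antecedent cannot hold. If t is false, q ∨ ¬t reduces to true regardless of the other variables. Either way q ∨ ¬t holds.

(⇒) fails; (⇐) holds.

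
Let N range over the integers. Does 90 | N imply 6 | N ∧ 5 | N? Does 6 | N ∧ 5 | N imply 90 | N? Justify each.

(⇐) This fails: take N = 30. Both 6 ∣ 30 and 5 ∣ 30, yet 30 is not a multiple of 90 (since 30 = 0·90 + 30), so 90 ∤ 30.

(⇒) If 90 ∣ N, write N = 90q. Since 90 = 15·6, N = 6·(15q), so 6 ∣ N; and since 90 = 18·5, N = 5·(18q), so 5 ∣ N.

Only the forward direction holds.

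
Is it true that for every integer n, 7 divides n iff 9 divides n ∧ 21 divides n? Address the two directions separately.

(→) This fails: take n = 7. Certainly 7 ∣ 7, but 9 ∤ 7.

(←) Suppose 9 ∣ n and 21 ∣ n. Any common multiple of 9 and 21 is a multiple of their lcm; here lcm(9, 21) = 9·21/gcd(9, 21) = 189/3 = 63, so 63 ∣ n. Since 7 ∣ 63, it follows that 7 ∣ n.

Not equivalent: only (⇐) holds.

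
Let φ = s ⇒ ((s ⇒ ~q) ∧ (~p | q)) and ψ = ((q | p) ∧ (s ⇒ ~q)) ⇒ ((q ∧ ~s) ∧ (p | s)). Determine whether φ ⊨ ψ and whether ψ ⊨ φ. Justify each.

(⇒) fails and (⇐) fails.

(⟹) This fails. Under p = T, q = F, s = F, the left side is true but the right side is false.

(⟸) This fails. Under p = F, q = T, s = T, the left side is false but the right side is true.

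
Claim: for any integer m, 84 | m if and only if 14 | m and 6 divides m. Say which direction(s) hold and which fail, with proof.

The forward direction holds; the converse fails.

[⇐] This fails: take m = 42. Both 14 ∣ 42 and 6 ∣ 42, yet 42 is not a multiple of 84 (since 42 = 0·84 + 42), so 84 ∤ 42.

[⇒] If 84 ∣ m, write m = 84q. Since 84 = 6·14, m = 14·(6q), so 14 ∣ m; and since 84 = 14·6, m = 6·(14q), so 6 ∣ m.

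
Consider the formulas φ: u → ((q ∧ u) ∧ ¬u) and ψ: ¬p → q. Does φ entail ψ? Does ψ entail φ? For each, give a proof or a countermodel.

[⇒] This fails. Under q = F, u = F, p = F, the left side is true but the right side is false.

[⇐] This fails. Under q = T, u = T, p = F, the left side is false but the right side is true.

Neither implication holds.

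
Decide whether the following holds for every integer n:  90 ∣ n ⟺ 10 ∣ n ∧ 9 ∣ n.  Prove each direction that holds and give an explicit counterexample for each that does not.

Equivalent; both directions hold.

(→) If 90 ∣ n, write n = 90q. Since 90 = 9·10, n = 10·(9q), so 10 ∣ n; and since 90 = 10·9, n = 9·(10q), so 9 ∣ n.

(←) Suppose 10 ∣ n and 9 ∣ n. Any common multiple of 10 and 9 is a multiple of their lcm; here gcd(10, 9) = 1, so lcm(10, 9) = 10·9 = 90, so 90 ∣ n.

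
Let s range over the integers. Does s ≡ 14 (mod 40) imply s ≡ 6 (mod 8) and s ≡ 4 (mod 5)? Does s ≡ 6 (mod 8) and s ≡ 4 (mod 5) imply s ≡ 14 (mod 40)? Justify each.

The biconditional holds.

[⇐] If s ≡ 6 (mod 8) and s ≡ 4 (mod 5), then by the Chinese remainder theorem s ≡ 14 (mod 40). This is exactly s ≡ 14 (mod 40).

[⇒] Suppose s ≡ 14 (mod 40); write s = 40j + 14. Since 8 ∣ 40, reducing mod 8 gives s ≡ 14 ≡ 6 (mod 8); since 5 ∣ 40, reducing mod 5 gives s ≡ 14 ≡ 4 (mod 5).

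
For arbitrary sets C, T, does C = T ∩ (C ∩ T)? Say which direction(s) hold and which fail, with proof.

(⟹) This inclusion fails. Take C = {1}, T = ∅; then 1 ∈ C but 1 ∉ T ∩ (C ∩ T).

(⟸) Let x ∈ T ∩ (C ∩ T). Then x ∈ C ∩ T, from which x ∈ C.

(⊆) fails; (⊇) holds.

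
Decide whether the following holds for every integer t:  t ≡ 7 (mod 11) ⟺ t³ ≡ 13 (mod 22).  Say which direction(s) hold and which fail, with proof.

[⇐] The residues r modulo 22 with r³ ≡ 13 (mod 22) are exactly {7}, and each is ≡ 7 (mod 11).

[⇒] This fails: take t = 18. Then 18 ≡ 7 (mod 11), but 18³ = 5832 ≡ 2 (mod 22), not 13.

Not equivalent: only (⇐) holds.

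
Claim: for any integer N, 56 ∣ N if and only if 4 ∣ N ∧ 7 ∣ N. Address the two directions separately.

The forward direction holds; the converse fails.

Forward direction. If 56 ∣ N, write N = 56q. Since 56 = 14·4, N = 4·(14q), so 4 ∣ N; and since 56 = 8·7, N = 7·(8q), so 7 ∣ N.

Converse. This fails: take N = 28. Both 4 ∣ 28 and 7 ∣ 28, yet 28 is not a multiple of 56 (since 28 = 0·56 + 28), so 56 ∤ 28.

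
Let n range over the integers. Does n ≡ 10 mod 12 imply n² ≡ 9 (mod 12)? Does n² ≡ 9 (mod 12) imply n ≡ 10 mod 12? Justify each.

Neither implication holds.

(⟹) This fails: take n = 10. Then 10 ≡ 10 (mod 12), but 10² = 100 ≡ 4 (mod 12), not 9.

(⟸) This fails: take n = 3. Then 3² = 9 ≡ 9 (mod 12), yet 3 ≡ 3 (mod 12), not 10.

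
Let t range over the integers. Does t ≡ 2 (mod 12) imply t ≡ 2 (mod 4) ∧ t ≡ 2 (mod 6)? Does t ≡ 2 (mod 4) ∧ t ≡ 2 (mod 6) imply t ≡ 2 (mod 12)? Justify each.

Equivalent; both directions hold.

(→) Suppose t ≡ 2 (mod 12); write t = 12j + 2. Since 4 ∣ 12, reducing mod 4 gives t ≡ 2 (mod 4); since 6 ∣ 12, reducing mod 6 gives t ≡ 2 (mod 6).

(←) Conversely, if t ≡ 2 (mod 4) and t ≡ 2 (mod 6), then by the Chinese remainder theorem t ≡ 2 (mod 12). This is exactly t ≡ 2 (mod 12).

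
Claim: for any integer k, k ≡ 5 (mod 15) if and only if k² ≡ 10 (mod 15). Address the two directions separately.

(⇒) Suppose k ≡ 5 (mod 15). Write k = 15j + 5. Then (15j + 5)² = 225j² + 150j + 25 = 15(15j² + 10j + 1) + 10, so k² ≡ 10 (mod 15).

(⇐) This fails: take k = 10. Then 10² = 100 ≡ 10 (mod 15), yet 10 ≡ 10 (mod 15), not 5.

(⇒) holds; (⇐) fails.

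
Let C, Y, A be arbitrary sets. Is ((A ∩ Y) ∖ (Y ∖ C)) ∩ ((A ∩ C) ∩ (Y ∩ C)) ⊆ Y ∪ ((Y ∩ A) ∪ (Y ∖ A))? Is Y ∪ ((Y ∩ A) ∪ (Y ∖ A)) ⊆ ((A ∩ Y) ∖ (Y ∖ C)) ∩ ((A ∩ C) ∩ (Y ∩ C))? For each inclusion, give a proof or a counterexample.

(⟹) Let x ∈ ((A ∩ Y) ∖ (Y ∖ C)) ∩ ((A ∩ C) ∩ (Y ∩ C)). Then x ∈ C ∩ Y ∩ A, from which x ∈ Y ∪ ((Y ∩ A) ∪ (Y ∖ A)).

(⟸) This inclusion fails. Take C = ∅, Y = {1}, A = ∅; then 1 ∈ Y ∪ ((Y ∩ A) ∪ (Y ∖ A)) but 1 ∉ ((A ∩ Y) ∖ (Y ∖ C)) ∩ ((A ∩ C) ∩ (Y ∩ C)).

The sets are not equal: only the forward inclusion holds.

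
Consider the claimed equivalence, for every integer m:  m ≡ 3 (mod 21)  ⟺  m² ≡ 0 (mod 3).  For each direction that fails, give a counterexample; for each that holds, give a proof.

(⇒) Suppose m ≡ 3 (mod 21). Then m² ≡ 3² = 9 (mod 21), and since 3 ∣ 21, also m² ≡ 0 (mod 3).

(⇐) This fails: take m = 0. Then 0² = 0 ≡ 0 (mod 3), yet 0 ≡ 0 (mod 21), not 3.

(⇒) holds; (⇐) fails.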